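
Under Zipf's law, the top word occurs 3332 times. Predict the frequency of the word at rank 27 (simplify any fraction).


Zipf's law: freq(rank) = f1 / rank
f1 = 3332, rank = 27
freq = 3332 / 27
GCD(3332, 27) = 1
Simplified: 3332/27

3332/27


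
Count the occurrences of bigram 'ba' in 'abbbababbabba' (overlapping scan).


Scanning 'abbbababbabba' for bigram 'ba':
  Position 0: 'ab' -> no
  Position 1: 'bb' -> no
  Position 2: 'bb' -> no
  Position 3: 'ba' -> MATCH
  Position 4: 'ab' -> no
  Position 5: 'ba' -> MATCH
  Position 6: 'ab' -> no
  Position 7: 'bb' -> no
  Position 8: 'ba' -> MATCH
  Position 9: 'ab' -> no
  Position 10: 'bb' -> no
  Position 11: 'ba' -> MATCH
Total matches: 4

4


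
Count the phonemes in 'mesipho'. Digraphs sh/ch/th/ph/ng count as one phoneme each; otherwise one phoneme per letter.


Parsing 'mesipho' greedily, digraphs first:
  'm' -> consonant phoneme (phonemes so far: 1)
  'e' -> vowel phoneme (phonemes so far: 2)
  's' -> consonant phoneme (phonemes so far: 3)
  'i' -> vowel phoneme (phonemes so far: 4)
  'ph' -> digraph (1 consonant phoneme) (phonemes so far: 5)
  'o' -> vowel phoneme (phonemes so far: 6)
Total phonemes: 6

6


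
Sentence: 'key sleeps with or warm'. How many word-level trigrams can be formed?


Word trigrams from [5] words:
  Trigram 1: (key sleeps with)
  Trigram 2: (sleeps with or)
  Trigram 3: (with or warm)
Total word trigrams: 5 - 2 = 3

3


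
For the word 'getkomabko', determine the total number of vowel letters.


Scanning each character of 'getkomabko':
  Position 1: 'g' -> consonant (running count: 0)
  Position 2: 'e' -> vowel (running count: 1)
  Position 3: 't' -> consonant (running count: 1)
  Position 4: 'k' -> consonant (running count: 1)
  Position 5: 'o' -> vowel (running count: 2)
  Position 6: 'm' -> consonant (running count: 2)
  Position 7: 'a' -> vowel (running count: 3)
  Position 8: 'b' -> consonant (running count: 3)
  Position 9: 'k' -> consonant (running count: 3)
  Position 10: 'o' -> vowel (running count: 4)
Total vowels: 4

4


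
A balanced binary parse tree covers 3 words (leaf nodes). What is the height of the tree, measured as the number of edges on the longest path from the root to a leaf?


In a balanced binary tree with n leaves the deepest leaf is ceil(log2(n)) edges below the root.
log2(3) = 1.5850
ceil(1.5850) = 2
height (edges) = 2

2


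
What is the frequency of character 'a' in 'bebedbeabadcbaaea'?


Scanning 'bebedbeabadcbaaea' for 'a':
  Position 7: 'a' -> MATCH (count: 1)
  Position 9: 'a' -> MATCH (count: 2)
  Position 13: 'a' -> MATCH (count: 3)
  Position 14: 'a' -> MATCH (count: 4)
  Position 16: 'a' -> MATCH (count: 5)
Total occurrences of 'a': 5

5


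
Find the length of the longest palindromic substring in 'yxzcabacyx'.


Scanning 'yxzcabacyx' for palindromic substrings.
Substring at positions 3-7: 'cabac'.
Check: reverse('cabac') = 'cabac' -> palindrome confirmed.
Neighbouring characters ('z' / 'y') break symmetry, so it cannot extend further.
No longer palindromic substring exists; longest length = 5

5


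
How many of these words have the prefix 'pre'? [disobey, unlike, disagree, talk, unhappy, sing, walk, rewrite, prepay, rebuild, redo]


Checking each word for prefix 'pre':
  'disobey' -> no (count: 0)
  'unlike' -> no (count: 0)
  'disagree' -> no (count: 0)
  'talk' -> no (count: 0)
  'unhappy' -> no (count: 0)
  'sing' -> no (count: 0)
  'walk' -> no (count: 0)
  'rewrite' -> no (count: 0)
  'prepay' -> YES, starts with 'pre' (count: 1)
  'rebuild' -> no (count: 1)
  'redo' -> no (count: 1)
Total with prefix 'pre': 1

1


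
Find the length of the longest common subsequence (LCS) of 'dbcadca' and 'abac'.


DP table for LCS of 'dbcadca' and 'abac':
       a  b  a  c
    0  0  0  0  0
  d 0  0  0  0  0
  b 0  0  1  1  1
  c 0  0  1  1  2
  a 0  1  1  2  2
  d 0  1  1  2  2
  c 0  1  1  2  3
  a 0  1  1  2  3
LCS: 'bac'
LCS length = 3

3


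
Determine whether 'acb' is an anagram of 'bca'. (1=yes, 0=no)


Sort characters of 'acb': 'abc'
Sort characters of 'bca': 'abc'
Sorted forms match -> they ARE anagrams
Result: 1

1


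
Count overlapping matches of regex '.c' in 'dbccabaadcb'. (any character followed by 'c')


Pattern: .c means any character followed by 'c'.
Scanning 'dbccabaadcb' position-by-position:
  Pos 0: window 'db' -> no
  Pos 1: window 'bc' -> MATCH
  Pos 2: window 'cc' -> MATCH
  Pos 3: window 'ca' -> no
  Pos 4: window 'ab' -> no
  Pos 5: window 'ba' -> no
  Pos 6: window 'aa' -> no
  Pos 7: window 'ad' -> no
  Pos 8: window 'dc' -> MATCH
  Pos 9: window 'cb' -> no
  Pos 10: window 'b' -> no
Total matches: 3

3


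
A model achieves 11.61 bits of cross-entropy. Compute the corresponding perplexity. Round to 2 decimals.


Perplexity formula: PP = 2^H
H = 11.61
PP = 2^11.61
Decompose: 2^11.61 = 2^11 * 2^0.61
2^11 = 2048, 2^0.61 ~ 1.5262592
PP ~ 2048 * 1.5262592 = 3125.7788416
Rounded to 2 decimals: 3125.78

3125.78


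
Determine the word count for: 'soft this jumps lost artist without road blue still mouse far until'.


Counting words by splitting on spaces:
  Word 1: 'soft'
  Word 2: 'this'
  Word 3: 'jumps'
  Word 4: 'lost'
  Word 5: 'artist'
  Word 6: 'without'
  Word 7: 'road'
  Word 8: 'blue'
  Word 9: 'still'
  Word 10: 'mouse'
  Word 11: 'far'
  Word 12: 'until'
Total words: 12

12


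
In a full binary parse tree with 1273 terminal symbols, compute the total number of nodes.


Leaf nodes (terminals): 1273
Internal nodes = n - 1 = 1273 - 1 = 1272
Total = leaves + internal = 1273 + 1272 = 2545

2545


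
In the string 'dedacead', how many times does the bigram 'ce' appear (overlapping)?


Scanning 'dedacead' for bigram 'ce':
  Position 0: 'de' -> no
  Position 1: 'ed' -> no
  Position 2: 'da' -> no
  Position 3: 'ac' -> no
  Position 4: 'ce' -> MATCH
  Position 5: 'ea' -> no
  Position 6: 'ad' -> no
Total matches: 1

1


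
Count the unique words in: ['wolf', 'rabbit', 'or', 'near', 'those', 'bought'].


Listing all tokens and tracking unique types:
  Token 1: 'wolf' -> NEW (unique so far: 1)
  Token 2: 'rabbit' -> NEW (unique so far: 2)
  Token 3: 'or' -> NEW (unique so far: 3)
  Token 4: 'near' -> NEW (unique so far: 4)
  Token 5: 'those' -> NEW (unique so far: 5)
  Token 6: 'bought' -> NEW (unique so far: 6)
Unique types: ('bought', 'near', 'or', 'rabbit', 'those', 'wolf')
Vocabulary size: 6

6


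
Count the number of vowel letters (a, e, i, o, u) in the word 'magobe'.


Scanning each character of 'magobe':
  Position 1: 'm' -> consonant (running count: 0)
  Position 2: 'a' -> vowel (running count: 1)
  Position 3: 'g' -> consonant (running count: 1)
  Position 4: 'o' -> vowel (running count: 2)
  Position 5: 'b' -> consonant (running count: 2)
  Position 6: 'e' -> vowel (running count: 3)
Total vowels: 3

3


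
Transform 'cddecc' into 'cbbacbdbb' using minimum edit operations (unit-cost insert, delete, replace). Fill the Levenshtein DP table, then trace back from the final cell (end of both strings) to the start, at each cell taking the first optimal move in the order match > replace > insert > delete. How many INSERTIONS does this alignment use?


Edit distance = 7. Backtracking from cell (6, 9) with preference match > replace > insert > delete,
then listing the resulting alignment 'cddecc' -> 'cbbacbdbb' left to right:
  Step 1: keep 'c'
  Step 2: replace d->b
  Step 3: replace d->b
  Step 4: replace e->a
  Step 5: keep 'c'
  Step 6: insert 'b' [insertion #1]
  Step 7: insert 'd' [insertion #2]
  Step 8: insert 'b' [insertion #3]
  Step 9: replace c->b
Total insertions: 3

3


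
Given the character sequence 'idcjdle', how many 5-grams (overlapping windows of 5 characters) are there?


String 'idcjdle' has length L = 7.
Number of overlapping n-grams = L - n + 1
Substituting: 7 - 5 + 1 = 3

3


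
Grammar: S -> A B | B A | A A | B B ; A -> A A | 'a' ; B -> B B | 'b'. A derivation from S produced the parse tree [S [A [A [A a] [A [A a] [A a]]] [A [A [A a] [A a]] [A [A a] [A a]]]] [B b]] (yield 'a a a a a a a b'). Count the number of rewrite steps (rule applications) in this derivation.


Every bracketed nonterminal node [X ...] in the tree is produced by exactly one rule application.
Reading the tree off as a leftmost derivation:
  Step 1: S  =>  A B   (applied S -> A B)
  Step 2: A B  =>  A A B   (applied A -> A A)
  Step 3: A A B  =>  A A A B   (applied A -> A A)
  Step 4: A A A B  =>  a A A B   (applied A -> a)
  Step 5: a A A B  =>  a A A A B   (applied A -> A A)
  Step 6: a A A A B  =>  a a A A B   (applied A -> a)
  Step 7: a a A A B  =>  a a a A B   (applied A -> a)
  Step 8: a a a A B  =>  a a a A A B   (applied A -> A A)
  Step 9: a a a A A B  =>  a a a A A A B   (applied A -> A A)
  Step 10: a a a A A A B  =>  a a a a A A B   (applied A -> a)
  Step 11: a a a a A A B  =>  a a a a a A B   (applied A -> a)
  Step 12: a a a a a A B  =>  a a a a a A A B   (applied A -> A A)
  Step 13: a a a a a A A B  =>  a a a a a a A B   (applied A -> a)
  Step 14: a a a a a a A B  =>  a a a a a a a B   (applied A -> a)
  Step 15: a a a a a a a B  =>  a a a a a a a b   (applied B -> b)
Final yield: a a a a a a a b
Total rewrite steps: 15

15


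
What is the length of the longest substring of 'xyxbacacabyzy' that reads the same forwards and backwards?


Scanning 'xyxbacacabyzy' for palindromic substrings.
Substring at positions 3-9: 'bacacab'.
Check: reverse('bacacab') = 'bacacab' -> palindrome confirmed.
Neighbouring characters ('x' / 'y') break symmetry, so it cannot extend further.
No longer palindromic substring exists; longest length = 7

7


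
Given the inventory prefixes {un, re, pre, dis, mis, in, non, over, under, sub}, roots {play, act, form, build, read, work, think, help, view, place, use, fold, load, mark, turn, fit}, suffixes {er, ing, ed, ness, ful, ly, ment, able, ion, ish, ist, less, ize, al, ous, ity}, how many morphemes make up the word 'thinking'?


Segmenting 'thinking' against the inventory:
  'think' -> root (morpheme 1)
  'ing' -> suffix (morpheme 2)
Total morphemes: 2

2


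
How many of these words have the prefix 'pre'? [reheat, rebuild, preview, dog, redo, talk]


Checking each word for prefix 'pre':
  'reheat' -> no (count: 0)
  'rebuild' -> no (count: 0)
  'preview' -> YES, starts with 'pre' (count: 1)
  'dog' -> no (count: 1)
  'redo' -> no (count: 1)
  'talk' -> no (count: 1)
Total with prefix 'pre': 1

1


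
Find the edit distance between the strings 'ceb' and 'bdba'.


Building DP table for s1='ceb' (len 3) and s2='bdba' (len 4):
       b  d  b  a
    0  1  2  3  4
  c 1  1  2  3  4
  e 2  2  2  3  4
  b 3  2  3  2  3
Edit distance = dp[3][4] = 3

3


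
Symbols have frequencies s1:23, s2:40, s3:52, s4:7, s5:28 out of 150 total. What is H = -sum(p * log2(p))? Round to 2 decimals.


Computing entropy H = -sum(p_i * log2(p_i)):
  s1: p = 23/150 = 0.1533, -p*log2(p) = 0.4148
  s2: p = 40/150 = 0.2667, -p*log2(p) = 0.5085
  s3: p = 52/150 = 0.3467, -p*log2(p) = 0.5298
  s4: p = 7/150 = 0.0467, -p*log2(p) = 0.2063
  s5: p = 28/150 = 0.1867, -p*log2(p) = 0.4520
H = sum of terms = 2.1114
Rounded to 2 decimals: 2.11

2.11


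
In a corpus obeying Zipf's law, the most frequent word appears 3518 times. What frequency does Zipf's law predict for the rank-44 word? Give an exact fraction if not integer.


Zipf's law: freq(rank) = f1 / rank
f1 = 3518, rank = 44
freq = 3518 / 44
GCD(3518, 44) = 2
Simplified: 1759/22

1759/22


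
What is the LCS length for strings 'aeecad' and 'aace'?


DP table for LCS of 'aeecad' and 'aace':
       a  a  c  e
    0  0  0  0  0
  a 0  1  1  1  1
  e 0  1  1  1  2
  e 0  1  1  1  2
  c 0  1  1  2  2
  a 0  1  2  2  2
  d 0  1  2  2  2
LCS: 'ae'
LCS length = 2

2


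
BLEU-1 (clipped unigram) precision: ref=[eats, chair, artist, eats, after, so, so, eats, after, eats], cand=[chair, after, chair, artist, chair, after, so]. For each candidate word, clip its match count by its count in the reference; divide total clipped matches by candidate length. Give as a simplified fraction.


Reference word counts: {'after': 2, 'artist': 1, 'chair': 1, 'eats': 4, 'so': 2}
Checking each candidate word (with clipping):
  'chair' -> in reference (ref count 1, used 1/1) -> match (matches: 1)
  'after' -> in reference (ref count 2, used 1/2) -> match (matches: 2)
  'chair' -> ref count 1 already used up (1/1) -> clipped, no match (matches: 2)
  'artist' -> in reference (ref count 1, used 1/1) -> match (matches: 3)
  'chair' -> ref count 1 already used up (1/1) -> clipped, no match (matches: 3)
  'after' -> in reference (ref count 2, used 2/2) -> match (matches: 4)
  'so' -> in reference (ref count 2, used 1/2) -> match (matches: 5)
Clipped matches: 5, Candidate length: 7
Precision = 5/7

5/7


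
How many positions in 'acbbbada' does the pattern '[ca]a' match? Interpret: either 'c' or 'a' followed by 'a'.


Pattern: [ca]a means either 'c' or 'a' followed by 'a'.
Scanning 'acbbbada' position-by-position:
  Pos 0: window 'ac' -> no
  Pos 1: window 'cb' -> no
  Pos 2: window 'bb' -> no
  Pos 3: window 'bb' -> no
  Pos 4: window 'ba' -> no
  Pos 5: window 'ad' -> no
  Pos 6: window 'da' -> no
  Pos 7: window 'a' -> no
Total matches: 0

0


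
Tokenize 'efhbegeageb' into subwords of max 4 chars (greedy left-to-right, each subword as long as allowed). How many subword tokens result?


'efhbegeageb' has 11 characters.
Chunking with max size 4:
  Chunk 1: 'efhb' (positions 0-3)
  Chunk 2: 'egea' (positions 4-7)
  Chunk 3: 'geb' (positions 8-10)
Total chunks: ceil(11 / 4) = 3

3


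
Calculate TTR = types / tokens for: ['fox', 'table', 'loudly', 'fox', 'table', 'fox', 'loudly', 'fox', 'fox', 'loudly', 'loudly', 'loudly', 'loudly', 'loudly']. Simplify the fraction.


Tokens: 14
Unique types: ('fox', 'loudly', 'table') = 3
TTR = 3/14
Already in lowest terms.

3/14


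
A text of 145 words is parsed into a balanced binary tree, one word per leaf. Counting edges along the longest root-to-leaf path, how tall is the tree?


In a balanced binary tree with n leaves the deepest leaf is ceil(log2(n)) edges below the root.
log2(145) = 7.1799
ceil(7.1799) = 8
height (edges) = 8

8


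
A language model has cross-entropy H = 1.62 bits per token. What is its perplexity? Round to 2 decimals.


Perplexity formula: PP = 2^H
H = 1.62
PP = 2^1.62
Decompose: 2^1.62 = 2^1 * 2^0.62
2^1 = 2, 2^0.62 ~ 1.5368752
PP ~ 2 * 1.5368752 = 3.0737504
Rounded to 2 decimals: 3.07

3.07


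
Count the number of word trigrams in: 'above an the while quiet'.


Word trigrams from [5] words:
  Trigram 1: (above an the)
  Trigram 2: (an the while)
  Trigram 3: (the while quiet)
Total word trigrams: 5 - 2 = 3

3


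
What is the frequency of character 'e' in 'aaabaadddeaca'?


Scanning 'aaabaadddeaca' for 'e':
  Position 9: 'e' -> MATCH (count: 1)
Total occurrences of 'e': 1

1


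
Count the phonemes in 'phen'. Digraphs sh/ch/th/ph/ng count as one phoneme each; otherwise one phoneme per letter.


Parsing 'phen' greedily, digraphs first:
  'ph' -> digraph (1 consonant phoneme) (phonemes so far: 1)
  'e' -> vowel phoneme (phonemes so far: 2)
  'n' -> consonant phoneme (phonemes so far: 3)
Total phonemes: 3

3


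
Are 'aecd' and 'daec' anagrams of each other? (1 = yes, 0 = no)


Sort characters of 'aecd': 'acde'
Sort characters of 'daec': 'acde'
Sorted forms match -> they ARE anagrams
Result: 1

1


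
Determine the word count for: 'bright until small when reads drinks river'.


Counting words by splitting on spaces:
  Word 1: 'bright'
  Word 2: 'until'
  Word 3: 'small'
  Word 4: 'when'
  Word 5: 'reads'
  Word 6: 'drinks'
  Word 7: 'river'
Total words: 7

7


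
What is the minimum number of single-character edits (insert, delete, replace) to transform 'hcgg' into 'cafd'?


Building DP table for s1='hcgg' (len 4) and s2='cafd' (len 4):
       c  a  f  d
    0  1  2  3  4
  h 1  1  2  3  4
  c 2  1  2  3  4
  g 3  2  2  3  4
  g 4  3  3  3  4
Edit distance = dp[4][4] = 4

4


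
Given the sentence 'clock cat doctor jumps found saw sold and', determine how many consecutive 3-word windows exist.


Word trigrams from [8] words:
  Trigram 1: (clock cat doctor)
  Trigram 2: (cat doctor jumps)
  Trigram 3: (doctor jumps found)
  Trigram 4: (jumps found saw)
  Trigram 5: (found saw sold)
  Trigram 6: (saw sold and)
Total word trigrams: 8 - 2 = 6

6


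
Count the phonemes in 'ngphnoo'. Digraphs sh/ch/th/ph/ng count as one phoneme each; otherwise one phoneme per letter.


Parsing 'ngphnoo' greedily, digraphs first:
  'ng' -> digraph (1 consonant phoneme) (phonemes so far: 1)
  'ph' -> digraph (1 consonant phoneme) (phonemes so far: 2)
  'n' -> consonant phoneme (phonemes so far: 3)
  'o' -> vowel phoneme (phonemes so far: 4)
  'o' -> vowel phoneme (phonemes so far: 5)
Total phonemes: 5

5


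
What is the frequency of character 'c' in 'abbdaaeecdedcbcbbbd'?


Scanning 'abbdaaeecdedcbcbbbd' for 'c':
  Position 8: 'c' -> MATCH (count: 1)
  Position 12: 'c' -> MATCH (count: 2)
  Position 14: 'c' -> MATCH (count: 3)
Total occurrences of 'c': 3

3


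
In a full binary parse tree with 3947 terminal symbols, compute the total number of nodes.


Leaf nodes (terminals): 3947
Internal nodes = n - 1 = 3947 - 1 = 3946
Total = leaves + internal = 3947 + 3946 = 7893

7893


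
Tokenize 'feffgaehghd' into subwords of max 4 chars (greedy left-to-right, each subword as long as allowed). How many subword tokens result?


'feffgaehghd' has 11 characters.
Chunking with max size 4:
  Chunk 1: 'feff' (positions 0-3)
  Chunk 2: 'gaeh' (positions 4-7)
  Chunk 3: 'ghd' (positions 8-10)
Total chunks: ceil(11 / 4) = 3

3


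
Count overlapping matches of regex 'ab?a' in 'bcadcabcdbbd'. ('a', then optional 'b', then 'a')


Pattern: ab?a means 'a', then optional 'b', then 'a'.
Scanning 'bcadcabcdbbd' position-by-position:
  Pos 0: window 'bca' -> no
  Pos 1: window 'cad' -> no
  Pos 2: window 'adc' -> no
  Pos 3: window 'dca' -> no
  Pos 4: window 'cab' -> no
  Pos 5: window 'abc' -> no
  Pos 6: window 'bcd' -> no
  Pos 7: window 'cdb' -> no
  Pos 8: window 'dbb' -> no
  Pos 9: window 'bbd' -> no
  Pos 10: window 'bd' -> no
  Pos 11: window 'd' -> no
Total matches: 0

0


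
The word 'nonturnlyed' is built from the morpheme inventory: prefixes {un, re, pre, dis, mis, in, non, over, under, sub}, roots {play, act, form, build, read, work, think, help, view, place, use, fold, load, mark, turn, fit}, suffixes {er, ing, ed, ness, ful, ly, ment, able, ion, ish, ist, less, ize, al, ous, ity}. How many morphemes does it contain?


Segmenting 'nonturnlyed' against the inventory:
  'non' -> prefix (morpheme 1)
  'turn' -> root (morpheme 2)
  'ly' -> suffix (morpheme 3)
  'ed' -> suffix (morpheme 4)
Total morphemes: 4

4


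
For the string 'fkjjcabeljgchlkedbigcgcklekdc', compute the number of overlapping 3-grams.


String 'fkjjcabeljgchlkedbigcgcklekdc' has length L = 29.
Number of overlapping n-grams = L - n + 1
Substituting: 29 - 3 + 1 = 27

27


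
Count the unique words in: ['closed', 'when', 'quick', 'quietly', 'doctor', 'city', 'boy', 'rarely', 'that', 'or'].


Listing all tokens and tracking unique types:
  Token 1: 'closed' -> NEW (unique so far: 1)
  Token 2: 'when' -> NEW (unique so far: 2)
  Token 3: 'quick' -> NEW (unique so far: 3)
  Token 4: 'quietly' -> NEW (unique so far: 4)
  Token 5: 'doctor' -> NEW (unique so far: 5)
  Token 6: 'city' -> NEW (unique so far: 6)
  Token 7: 'boy' -> NEW (unique so far: 7)
  Token 8: 'rarely' -> NEW (unique so far: 8)
  Token 9: 'that' -> NEW (unique so far: 9)
  Token 10: 'or' -> NEW (unique so far: 10)
Unique types: ('boy', 'city', 'closed', 'doctor', 'or', 'quick', 'quietly', 'rarely', 'that', 'when')
Vocabulary size: 10

10


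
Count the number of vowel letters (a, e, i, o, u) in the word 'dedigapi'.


Scanning each character of 'dedigapi':
  Position 1: 'd' -> consonant (running count: 0)
  Position 2: 'e' -> vowel (running count: 1)
  Position 3: 'd' -> consonant (running count: 1)
  Position 4: 'i' -> vowel (running count: 2)
  Position 5: 'g' -> consonant (running count: 2)
  Position 6: 'a' -> vowel (running count: 3)
  Position 7: 'p' -> consonant (running count: 3)
  Position 8: 'i' -> vowel (running count: 4)
Total vowels: 4

4


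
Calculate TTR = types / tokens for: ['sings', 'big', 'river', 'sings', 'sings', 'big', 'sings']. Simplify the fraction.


Tokens: 7
Unique types: ('big', 'river', 'sings') = 3
TTR = 3/7
Already in lowest terms.

3/7


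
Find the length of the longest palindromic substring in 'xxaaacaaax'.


Scanning 'xxaaacaaax' for palindromic substrings.
Substring at positions 1-9: 'xaaacaaax'.
Check: reverse('xaaacaaax') = 'xaaacaaax' -> palindrome confirmed.
Neighbouring characters ('x' / '-') break symmetry, so it cannot extend further.
No longer palindromic substring exists; longest length = 9

9


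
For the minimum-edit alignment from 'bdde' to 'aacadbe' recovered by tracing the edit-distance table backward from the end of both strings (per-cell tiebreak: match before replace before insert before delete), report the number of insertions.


Edit distance = 5. Backtracking from cell (4, 7) with preference match > replace > insert > delete,
then listing the resulting alignment 'bdde' -> 'aacadbe' left to right:
  Step 1: insert 'a' [insertion #1]
  Step 2: insert 'a' [insertion #2]
  Step 3: insert 'c' [insertion #3]
  Step 4: replace b->a
  Step 5: keep 'd'
  Step 6: replace d->b
  Step 7: keep 'e'
Total insertions: 3

3


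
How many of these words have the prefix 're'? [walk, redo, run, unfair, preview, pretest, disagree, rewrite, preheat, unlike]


Checking each word for prefix 're':
  'walk' -> no (count: 0)
  'redo' -> YES, starts with 're' (count: 1)
  'run' -> no (count: 1)
  'unfair' -> no (count: 1)
  'preview' -> no (count: 1)
  'pretest' -> no (count: 1)
  'disagree' -> no (count: 1)
  'rewrite' -> YES, starts with 're' (count: 2)
  'preheat' -> no (count: 2)
  'unlike' -> no (count: 2)
Total with prefix 're': 2

2


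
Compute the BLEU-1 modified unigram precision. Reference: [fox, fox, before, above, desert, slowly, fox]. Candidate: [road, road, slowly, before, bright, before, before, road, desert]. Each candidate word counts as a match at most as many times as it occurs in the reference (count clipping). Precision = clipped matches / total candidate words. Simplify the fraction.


Reference word counts: {'above': 1, 'before': 1, 'desert': 1, 'fox': 3, 'slowly': 1}
Checking each candidate word (with clipping):
  'road' -> not in reference -> no match (matches: 0)
  'road' -> not in reference -> no match (matches: 0)
  'slowly' -> in reference (ref count 1, used 1/1) -> match (matches: 1)
  'before' -> in reference (ref count 1, used 1/1) -> match (matches: 2)
  'bright' -> not in reference -> no match (matches: 2)
  'before' -> ref count 1 already used up (1/1) -> clipped, no match (matches: 2)
  'before' -> ref count 1 already used up (1/1) -> clipped, no match (matches: 2)
  'road' -> not in reference -> no match (matches: 2)
  'desert' -> in reference (ref count 1, used 1/1) -> match (matches: 3)
Clipped matches: 3, Candidate length: 9
Precision = 3/9 = 1/3

1/3


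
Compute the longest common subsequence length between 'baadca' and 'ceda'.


DP table for LCS of 'baadca' and 'ceda':
       c  e  d  a
    0  0  0  0  0
  b 0  0  0  0  0
  a 0  0  0  0  1
  a 0  0  0  0  1
  d 0  0  0  1  1
  c 0  1  1  1  1
  a 0  1  1  1  2
LCS: 'da'
LCS length = 2

2


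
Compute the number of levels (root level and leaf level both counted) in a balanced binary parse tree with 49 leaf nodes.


In a balanced binary tree with n leaves the deepest leaf is ceil(log2(n)) edges below the root,
so counting node levels inclusive of root and leaves gives ceil(log2(n)) + 1 levels.
log2(49) = 5.6147
ceil(5.6147) = 6
levels = 6 + 1 = 7

7


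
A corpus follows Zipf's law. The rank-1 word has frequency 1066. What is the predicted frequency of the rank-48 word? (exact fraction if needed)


Zipf's law: freq(rank) = f1 / rank
f1 = 1066, rank = 48
freq = 1066 / 48
GCD(1066, 48) = 2
Simplified: 533/24

533/24


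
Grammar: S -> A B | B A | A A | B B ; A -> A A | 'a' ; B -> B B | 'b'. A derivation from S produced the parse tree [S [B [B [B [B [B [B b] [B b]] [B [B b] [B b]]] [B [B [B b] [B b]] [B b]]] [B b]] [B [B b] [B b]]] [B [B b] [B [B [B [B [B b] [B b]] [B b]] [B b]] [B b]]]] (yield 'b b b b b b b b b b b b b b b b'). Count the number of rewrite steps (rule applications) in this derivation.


Every bracketed nonterminal node [X ...] in the tree is produced by exactly one rule application.
Reading the tree off as a leftmost derivation:
  Step 1: S  =>  B B   (applied S -> B B)
  Step 2: B B  =>  B B B   (applied B -> B B)
  Step 3: B B B  =>  B B B B   (applied B -> B B)
  Step 4: B B B B  =>  B B B B B   (applied B -> B B)
  Step 5: B B B B B  =>  B B B B B B   (applied B -> B B)
  Step 6: B B B B B B  =>  B B B B B B B   (applied B -> B B)
  Step 7: B B B B B B B  =>  b B B B B B B   (applied B -> b)
  Step 8: b B B B B B B  =>  b b B B B B B   (applied B -> b)
  Step 9: b b B B B B B  =>  b b B B B B B B   (applied B -> B B)
  Step 10: b b B B B B B B  =>  b b b B B B B B   (applied B -> b)
  Step 11: b b b B B B B B  =>  b b b b B B B B   (applied B -> b)
  Step 12: b b b b B B B B  =>  b b b b B B B B B   (applied B -> B B)
  Step 13: b b b b B B B B B  =>  b b b b B B B B B B   (applied B -> B B)
  Step 14: b b b b B B B B B B  =>  b b b b b B B B B B   (applied B -> b)
  Step 15: b b b b b B B B B B  =>  b b b b b b B B B B   (applied B -> b)
  Step 16: b b b b b b B B B B  =>  b b b b b b b B B B   (applied B -> b)
  Step 17: b b b b b b b B B B  =>  b b b b b b b b B B   (applied B -> b)
  Step 18: b b b b b b b b B B  =>  b b b b b b b b B B B   (applied B -> B B)
  Step 19: b b b b b b b b B B B  =>  b b b b b b b b b B B   (applied B -> b)
  Step 20: b b b b b b b b b B B  =>  b b b b b b b b b b B   (applied B -> b)
  Step 21: b b b b b b b b b b B  =>  b b b b b b b b b b B B   (applied B -> B B)
  Step 22: b b b b b b b b b b B B  =>  b b b b b b b b b b b B   (applied B -> b)
  Step 23: b b b b b b b b b b b B  =>  b b b b b b b b b b b B B   (applied B -> B B)
  Step 24: b b b b b b b b b b b B B  =>  b b b b b b b b b b b B B B   (applied B -> B B)
  Step 25: b b b b b b b b b b b B B B  =>  b b b b b b b b b b b B B B B   (applied B -> B B)
  Step 26: b b b b b b b b b b b B B B B  =>  b b b b b b b b b b b B B B B B   (applied B -> B B)
  Step 27: b b b b b b b b b b b B B B B B  =>  b b b b b b b b b b b b B B B B   (applied B -> b)
  Step 28: b b b b b b b b b b b b B B B B  =>  b b b b b b b b b b b b b B B B   (applied B -> b)
  Step 29: b b b b b b b b b b b b b B B B  =>  b b b b b b b b b b b b b b B B   (applied B -> b)
  Step 30: b b b b b b b b b b b b b b B B  =>  b b b b b b b b b b b b b b b B   (applied B -> b)
  Step 31: b b b b b b b b b b b b b b b B  =>  b b b b b b b b b b b b b b b b   (applied B -> b)
Final yield: b b b b b b b b b b b b b b b b
Total rewrite steps: 31

31


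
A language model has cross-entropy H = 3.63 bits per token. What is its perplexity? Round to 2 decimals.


Perplexity formula: PP = 2^H
H = 3.63
PP = 2^3.63
Decompose: 2^3.63 = 2^3 * 2^0.63
2^3 = 8, 2^0.63 ~ 1.5475650
PP ~ 8 * 1.5475650 = 12.3805200
Rounded to 2 decimals: 12.38

12.38


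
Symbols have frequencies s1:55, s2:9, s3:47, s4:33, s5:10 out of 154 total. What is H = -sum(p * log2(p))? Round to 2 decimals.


Computing entropy H = -sum(p_i * log2(p_i)):
  s1: p = 55/154 = 0.3571, -p*log2(p) = 0.5305
  s2: p = 9/154 = 0.0584, -p*log2(p) = 0.2394
  s3: p = 47/154 = 0.3052, -p*log2(p) = 0.5226
  s4: p = 33/154 = 0.2143, -p*log2(p) = 0.4762
  s5: p = 10/154 = 0.0649, -p*log2(p) = 0.2562
H = sum of terms = 2.0249
Rounded to 2 decimals: 2.02

2.02


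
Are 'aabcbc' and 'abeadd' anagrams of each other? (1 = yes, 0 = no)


Sort characters of 'aabcbc': 'aabbcc'
Sort characters of 'abeadd': 'aabdde'
Sorted forms differ -> they are NOT anagrams
Result: 0

0


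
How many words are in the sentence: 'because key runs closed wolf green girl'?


Counting words by splitting on spaces:
  Word 1: 'because'
  Word 2: 'key'
  Word 3: 'runs'
  Word 4: 'closed'
  Word 5: 'wolf'
  Word 6: 'green'
  Word 7: 'girl'
Total words: 7

7


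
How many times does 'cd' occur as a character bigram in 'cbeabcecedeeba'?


Scanning 'cbeabcecedeeba' for bigram 'cd':
  Position 0: 'cb' -> no
  Position 1: 'be' -> no
  Position 2: 'ea' -> no
  Position 3: 'ab' -> no
  Position 4: 'bc' -> no
  Position 5: 'ce' -> no
  Position 6: 'ec' -> no
  Position 7: 'ce' -> no
  Position 8: 'ed' -> no
  Position 9: 'de' -> no
  Position 10: 'ee' -> no
  Position 11: 'eb' -> no
  Position 12: 'ba' -> no
Total matches: 0

0


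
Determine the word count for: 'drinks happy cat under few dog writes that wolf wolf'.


Counting words by splitting on spaces:
  Word 1: 'drinks'
  Word 2: 'happy'
  Word 3: 'cat'
  Word 4: 'under'
  Word 5: 'few'
  Word 6: 'dog'
  Word 7: 'writes'
  Word 8: 'that'
  Word 9: 'wolf'
  Word 10: 'wolf'
Total words: 10

10


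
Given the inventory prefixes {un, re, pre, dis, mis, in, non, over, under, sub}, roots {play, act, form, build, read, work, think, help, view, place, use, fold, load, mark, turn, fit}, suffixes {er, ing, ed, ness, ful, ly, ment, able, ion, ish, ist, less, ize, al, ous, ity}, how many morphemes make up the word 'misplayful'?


Segmenting 'misplayful' against the inventory:
  'mis' -> prefix (morpheme 1)
  'play' -> root (morpheme 2)
  'ful' -> suffix (morpheme 3)
Total morphemes: 3

3


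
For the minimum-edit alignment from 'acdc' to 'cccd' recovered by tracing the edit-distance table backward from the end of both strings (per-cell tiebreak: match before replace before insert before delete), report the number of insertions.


Edit distance = 3. Backtracking from cell (4, 4) with preference match > replace > insert > delete,
then listing the resulting alignment 'acdc' -> 'cccd' left to right:
  Step 1: replace a->c
  Step 2: keep 'c'
  Step 3: replace d->c
  Step 4: replace c->d
Total insertions: 0

0


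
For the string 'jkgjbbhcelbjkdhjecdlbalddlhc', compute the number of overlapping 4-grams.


String 'jkgjbbhcelbjkdhjecdlbalddlhc' has length L = 28.
Number of overlapping n-grams = L - n + 1
Substituting: 28 - 4 + 1 = 25

25


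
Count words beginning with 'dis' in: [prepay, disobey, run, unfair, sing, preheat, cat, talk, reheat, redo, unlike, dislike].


Checking each word for prefix 'dis':
  'prepay' -> no (count: 0)
  'disobey' -> YES, starts with 'dis' (count: 1)
  'run' -> no (count: 1)
  'unfair' -> no (count: 1)
  'sing' -> no (count: 1)
  'preheat' -> no (count: 1)
  'cat' -> no (count: 1)
  'talk' -> no (count: 1)
  'reheat' -> no (count: 1)
  'redo' -> no (count: 1)
  'unlike' -> no (count: 1)
  'dislike' -> YES, starts with 'dis' (count: 2)
Total with prefix 'dis': 2

2


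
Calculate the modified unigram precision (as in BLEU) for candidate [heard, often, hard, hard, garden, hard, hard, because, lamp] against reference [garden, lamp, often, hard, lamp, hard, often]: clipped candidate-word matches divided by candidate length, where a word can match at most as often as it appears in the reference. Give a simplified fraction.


Reference word counts: {'garden': 1, 'hard': 2, 'lamp': 2, 'often': 2}
Checking each candidate word (with clipping):
  'heard' -> not in reference -> no match (matches: 0)
  'often' -> in reference (ref count 2, used 1/2) -> match (matches: 1)
  'hard' -> in reference (ref count 2, used 1/2) -> match (matches: 2)
  'hard' -> in reference (ref count 2, used 2/2) -> match (matches: 3)
  'garden' -> in reference (ref count 1, used 1/1) -> match (matches: 4)
  'hard' -> ref count 2 already used up (2/2) -> clipped, no match (matches: 4)
  'hard' -> ref count 2 already used up (2/2) -> clipped, no match (matches: 4)
  'because' -> not in reference -> no match (matches: 4)
  'lamp' -> in reference (ref count 2, used 1/2) -> match (matches: 5)
Clipped matches: 5, Candidate length: 9
Precision = 5/9

5/9


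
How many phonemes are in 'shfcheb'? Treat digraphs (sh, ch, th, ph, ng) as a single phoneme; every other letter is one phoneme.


Parsing 'shfcheb' greedily, digraphs first:
  'sh' -> digraph (1 consonant phoneme) (phonemes so far: 1)
  'f' -> consonant phoneme (phonemes so far: 2)
  'ch' -> digraph (1 consonant phoneme) (phonemes so far: 3)
  'e' -> vowel phoneme (phonemes so far: 4)
  'b' -> consonant phoneme (phonemes so far: 5)
Total phonemes: 5

5


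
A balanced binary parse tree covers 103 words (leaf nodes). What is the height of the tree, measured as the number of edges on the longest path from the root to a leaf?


In a balanced binary tree with n leaves the deepest leaf is ceil(log2(n)) edges below the root.
log2(103) = 6.6865
ceil(6.6865) = 7
height (edges) = 7

7


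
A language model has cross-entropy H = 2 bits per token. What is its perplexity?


Perplexity formula: PP = 2^H
H = 2
PP = 2^2
Steps: 2^1 = 2, 2^2 = 4
PP = 4

4


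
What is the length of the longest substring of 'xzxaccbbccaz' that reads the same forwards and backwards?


Scanning 'xzxaccbbccaz' for palindromic substrings.
Substring at positions 3-10: 'accbbcca'.
Check: reverse('accbbcca') = 'accbbcca' -> palindrome confirmed.
Neighbouring characters ('x' / 'z') break symmetry, so it cannot extend further.
No longer palindromic substring exists; longest length = 8

8


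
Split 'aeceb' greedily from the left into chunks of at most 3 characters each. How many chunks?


'aeceb' has 5 characters.
Chunking with max size 3:
  Chunk 1: 'aec' (positions 0-2)
  Chunk 2: 'eb' (positions 3-4)
Total chunks: ceil(5 / 3) = 2

2


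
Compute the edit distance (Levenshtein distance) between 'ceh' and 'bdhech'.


Building DP table for s1='ceh' (len 3) and s2='bdhech' (len 6):
       b  d  h  e  c  h
    0  1  2  3  4  5  6
  c 1  1  2  3  4  4  5
  e 2  2  2  3  3  4  5
  h 3  3  3  2  3  4  4
Edit distance = dp[3][6] = 4

4


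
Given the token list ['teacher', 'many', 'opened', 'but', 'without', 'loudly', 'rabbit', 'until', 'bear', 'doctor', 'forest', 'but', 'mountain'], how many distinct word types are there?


Listing all tokens and tracking unique types:
  Token 1: 'teacher' -> NEW (unique so far: 1)
  Token 2: 'many' -> NEW (unique so far: 2)
  Token 3: 'opened' -> NEW (unique so far: 3)
  Token 4: 'but' -> NEW (unique so far: 4)
  Token 5: 'without' -> NEW (unique so far: 5)
  Token 6: 'loudly' -> NEW (unique so far: 6)
  Token 7: 'rabbit' -> NEW (unique so far: 7)
  Token 8: 'until' -> NEW (unique so far: 8)
  Token 9: 'bear' -> NEW (unique so far: 9)
  Token 10: 'doctor' -> NEW (unique so far: 10)
  Token 11: 'forest' -> NEW (unique so far: 11)
  Token 12: 'but' -> duplicate (unique so far: 11)
  Token 13: 'mountain' -> NEW (unique so far: 12)
Unique types: ('bear', 'but', 'doctor', 'forest', 'loudly', 'many', 'mountain', 'opened', 'rabbit', 'teacher', 'until', 'without')
Vocabulary size: 12

12


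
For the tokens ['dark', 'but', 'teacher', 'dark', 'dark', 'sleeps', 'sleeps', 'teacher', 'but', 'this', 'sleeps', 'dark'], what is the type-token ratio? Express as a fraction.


Tokens: 12
Unique types: ('but', 'dark', 'sleeps', 'teacher', 'this') = 5
TTR = 5/12
Already in lowest terms.

5/12


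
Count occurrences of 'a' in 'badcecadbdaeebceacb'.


Scanning 'badcecadbdaeebceacb' for 'a':
  Position 1: 'a' -> MATCH (count: 1)
  Position 6: 'a' -> MATCH (count: 2)
  Position 10: 'a' -> MATCH (count: 3)
  Position 16: 'a' -> MATCH (count: 4)
Total occurrences of 'a': 4

4


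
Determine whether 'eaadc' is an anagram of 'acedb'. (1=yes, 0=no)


Sort characters of 'eaadc': 'aacde'
Sort characters of 'acedb': 'abcde'
Sorted forms differ -> they are NOT anagrams
Result: 0

0


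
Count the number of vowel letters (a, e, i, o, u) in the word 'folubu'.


Scanning each character of 'folubu':
  Position 1: 'f' -> consonant (running count: 0)
  Position 2: 'o' -> vowel (running count: 1)
  Position 3: 'l' -> consonant (running count: 1)
  Position 4: 'u' -> vowel (running count: 2)
  Position 5: 'b' -> consonant (running count: 2)
  Position 6: 'u' -> vowel (running count: 3)
Total vowels: 3

3


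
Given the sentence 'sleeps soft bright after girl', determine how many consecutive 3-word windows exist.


Word trigrams from [5] words:
  Trigram 1: (sleeps soft bright)
  Trigram 2: (soft bright after)
  Trigram 3: (bright after girl)
Total word trigrams: 5 - 2 = 3

3


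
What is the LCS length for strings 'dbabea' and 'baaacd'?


DP table for LCS of 'dbabea' and 'baaacd':
       b  a  a  a  c  d
    0  0  0  0  0  0  0
  d 0  0  0  0  0  0  1
  b 0  1  1  1  1  1  1
  a 0  1  2  2  2  2  2
  b 0  1  2  2  2  2  2
  e 0  1  2  2  2  2  2
  a 0  1  2  3  3  3  3
LCS: 'baa'
LCS length = 3

3


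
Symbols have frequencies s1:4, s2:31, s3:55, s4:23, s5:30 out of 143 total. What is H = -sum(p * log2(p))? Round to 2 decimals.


Computing entropy H = -sum(p_i * log2(p_i)):
  s1: p = 4/143 = 0.0280, -p*log2(p) = 0.1443
  s2: p = 31/143 = 0.2168, -p*log2(p) = 0.4782
  s3: p = 55/143 = 0.3846, -p*log2(p) = 0.5302
  s4: p = 23/143 = 0.1608, -p*log2(p) = 0.4240
  s5: p = 30/143 = 0.2098, -p*log2(p) = 0.4727
H = sum of terms = 2.0494
Rounded to 2 decimals: 2.05

2.05


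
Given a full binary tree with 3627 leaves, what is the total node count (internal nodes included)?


Leaf nodes (terminals): 3627
Internal nodes = n - 1 = 3627 - 1 = 3626
Total = leaves + internal = 3627 + 3626 = 7253

7253


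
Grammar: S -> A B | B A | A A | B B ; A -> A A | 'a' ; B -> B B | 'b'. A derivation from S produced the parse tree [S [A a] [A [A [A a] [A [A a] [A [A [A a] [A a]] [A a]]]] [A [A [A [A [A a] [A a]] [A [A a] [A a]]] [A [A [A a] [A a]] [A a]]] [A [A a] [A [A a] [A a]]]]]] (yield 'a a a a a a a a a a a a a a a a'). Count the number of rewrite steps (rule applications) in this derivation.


Every bracketed nonterminal node [X ...] in the tree is produced by exactly one rule application.
Reading the tree off as a leftmost derivation:
  Step 1: S  =>  A A   (applied S -> A A)
  Step 2: A A  =>  a A   (applied A -> a)
  Step 3: a A  =>  a A A   (applied A -> A A)
  Step 4: a A A  =>  a A A A   (applied A -> A A)
  Step 5: a A A A  =>  a a A A   (applied A -> a)
  Step 6: a a A A  =>  a a A A A   (applied A -> A A)
  Step 7: a a A A A  =>  a a a A A   (applied A -> a)
  Step 8: a a a A A  =>  a a a A A A   (applied A -> A A)
  Step 9: a a a A A A  =>  a a a A A A A   (applied A -> A A)
  Step 10: a a a A A A A  =>  a a a a A A A   (applied A -> a)
  Step 11: a a a a A A A  =>  a a a a a A A   (applied A -> a)
  Step 12: a a a a a A A  =>  a a a a a a A   (applied A -> a)
  Step 13: a a a a a a A  =>  a a a a a a A A   (applied A -> A A)
  Step 14: a a a a a a A A  =>  a a a a a a A A A   (applied A -> A A)
  Step 15: a a a a a a A A A  =>  a a a a a a A A A A   (applied A -> A A)
  Step 16: a a a a a a A A A A  =>  a a a a a a A A A A A   (applied A -> A A)
  Step 17: a a a a a a A A A A A  =>  a a a a a a a A A A A   (applied A -> a)
  Step 18: a a a a a a a A A A A  =>  a a a a a a a a A A A   (applied A -> a)
  Step 19: a a a a a a a a A A A  =>  a a a a a a a a A A A A   (applied A -> A A)
  Step 20: a a a a a a a a A A A A  =>  a a a a a a a a a A A A   (applied A -> a)
  Step 21: a a a a a a a a a A A A  =>  a a a a a a a a a a A A   (applied A -> a)
  Step 22: a a a a a a a a a a A A  =>  a a a a a a a a a a A A A   (applied A -> A A)
  Step 23: a a a a a a a a a a A A A  =>  a a a a a a a a a a A A A A   (applied A -> A A)
  Step 24: a a a a a a a a a a A A A A  =>  a a a a a a a a a a a A A A   (applied A -> a)
  Step 25: a a a a a a a a a a a A A A  =>  a a a a a a a a a a a a A A   (applied A -> a)
  Step 26: a a a a a a a a a a a a A A  =>  a a a a a a a a a a a a a A   (applied A -> a)
  Step 27: a a a a a a a a a a a a a A  =>  a a a a a a a a a a a a a A A   (applied A -> A A)
  Step 28: a a a a a a a a a a a a a A A  =>  a a a a a a a a a a a a a a A   (applied A -> a)
  Step 29: a a a a a a a a a a a a a a A  =>  a a a a a a a a a a a a a a A A   (applied A -> A A)
  Step 30: a a a a a a a a a a a a a a A A  =>  a a a a a a a a a a a a a a a A   (applied A -> a)
  Step 31: a a a a a a a a a a a a a a a A  =>  a a a a a a a a a a a a a a a a   (applied A -> a)
Final yield: a a a a a a a a a a a a a a a a
Total rewrite steps: 31

31
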